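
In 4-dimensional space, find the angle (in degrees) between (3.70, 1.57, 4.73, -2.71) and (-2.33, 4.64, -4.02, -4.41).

With u = (3.70, 1.57, 4.73, -2.71), v = (-2.33, 4.64, -4.02, -4.41):
u·v = 3.7·(-2.33) + 1.57·4.64 + 4.73·(-4.02) + (-2.71)·(-4.41) = (-8.621) + 7.2848 + (-19.0146) + 11.9511 = -8.3997.
|u| = √(3.7² + 1.57² + 4.73² + (-2.71)²) = √(13.69 + 2.4649 + 22.3729 + 7.3441) = √45.8719, |v| = √((-2.33)² + 4.64² + (-4.02)² + (-4.41)²) = √(5.4289 + 21.5296 + 16.1604 + 19.4481) = √62.567.
cos θ = (u·v)/(|u||v|) = -8.3997/(√45.8719·√62.567) ≈ -0.15679
θ = arccos(-0.15679) ≈ 99.02°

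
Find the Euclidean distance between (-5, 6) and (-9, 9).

√(Σ(x_i - y_i)²) = √((-5 - (-9))² + (6 - 9)²)
= √(4² + (-3)²) = √(16 + 9) = √25 = 5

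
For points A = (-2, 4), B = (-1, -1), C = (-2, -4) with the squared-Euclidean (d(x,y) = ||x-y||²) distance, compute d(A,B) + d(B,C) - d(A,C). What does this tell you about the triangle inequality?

d(A,B) = 1² + 5² = 26, d(B,C) = 1² + 3² = 10, d(A,C) = 0² + 8² = 64.
d(A,B) + d(B,C) - d(A,C) = 26 + 10 - 64 = 36 - 64 = -28. This is < 0, so the triangle inequality FAILS for these points (squared-Euclidean is not a metric).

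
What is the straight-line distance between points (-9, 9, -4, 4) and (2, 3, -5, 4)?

√(Σ(x_i - y_i)²) = √((-9 - 2)² + (9 - 3)² + (-4 - (-5))² + (4 - 4)²)
= √((-11)² + 6² + 1² + 0²) = √(121 + 36 + 1 + 0) = √158 ≈ 12.5698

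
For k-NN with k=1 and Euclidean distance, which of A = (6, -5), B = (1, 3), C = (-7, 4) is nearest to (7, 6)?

Distances: d(A) ≈ 11.0454, d(B) ≈ 6.7082, d(C) ≈ 14.1421. Nearest: B = (1, 3) with distance 6.7082.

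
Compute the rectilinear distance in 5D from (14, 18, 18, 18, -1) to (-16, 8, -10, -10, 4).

Σ|x_i - y_i| = |14 - (-16)| + |18 - 8| + |18 - (-10)| + |18 - (-10)| + |-1 - 4| = 30 + 10 + 28 + 28 + 5 = 101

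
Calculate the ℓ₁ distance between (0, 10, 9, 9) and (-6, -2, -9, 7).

Σ|x_i - y_i| = |0 - (-6)| + |10 - (-2)| + |9 - (-9)| + |9 - 7| = 6 + 12 + 18 + 2 = 38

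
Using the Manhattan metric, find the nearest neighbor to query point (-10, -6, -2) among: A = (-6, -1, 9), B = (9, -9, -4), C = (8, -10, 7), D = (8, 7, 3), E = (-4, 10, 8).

Distances: d(A) = 20, d(B) = 24, d(C) = 31, d(D) = 36, d(E) = 32. Nearest: A = (-6, -1, 9) with distance 20.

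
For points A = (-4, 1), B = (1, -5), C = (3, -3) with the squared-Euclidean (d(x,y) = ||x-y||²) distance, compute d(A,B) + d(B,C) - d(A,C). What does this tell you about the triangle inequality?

d(A,B) = 5² + 6² = 61, d(B,C) = 2² + 2² = 8, d(A,C) = 7² + 4² = 65.
d(A,B) + d(B,C) - d(A,C) = 61 + 8 - 65 = 69 - 65 = 4. This is ≥ 0, so the triangle inequality holds for these points.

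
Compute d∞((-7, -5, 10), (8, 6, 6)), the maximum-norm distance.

max(|x_i - y_i|) = max(|-7 - 8|, |-5 - 6|, |10 - 6|) = max(15, 11, 4) = 15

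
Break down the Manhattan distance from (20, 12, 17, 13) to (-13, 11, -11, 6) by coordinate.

Σ|x_i - y_i| = |20 - (-13)| + |12 - 11| + |17 - (-11)| + |13 - 6| = 33 + 1 + 28 + 7 = 69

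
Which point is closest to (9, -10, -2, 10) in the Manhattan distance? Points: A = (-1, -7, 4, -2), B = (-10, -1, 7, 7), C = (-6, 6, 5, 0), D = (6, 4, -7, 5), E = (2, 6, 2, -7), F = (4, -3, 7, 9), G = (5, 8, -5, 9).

Distances: d(A) = 31, d(B) = 40, d(C) = 48, d(D) = 27, d(E) = 44, d(F) = 22, d(G) = 26. Nearest: F = (4, -3, 7, 9) with distance 22.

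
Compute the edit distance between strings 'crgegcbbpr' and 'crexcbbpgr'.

Let D[i][j] be the edit distance between the first i characters of 'crgegcbbpr' and the first j characters of 'crexcbbpgr', with D[i][0] = i, D[0][j] = j, and D[i][j] = D[i-1][j-1] if the characters match, else 1 + min(D[i-1][j], D[i][j-1], D[i-1][j-1]). Filling the table (rows: prefixes of 'crgegcbbpr', columns: prefixes of 'crexcbbpgr'):
     ε  c  r  e  x  c  b  b  p  g  r
  ε  0  1  2  3  4  5  6  7  8  9 10
  c  1  0  1  2  3  4  5  6  7  8  9
  r  2  1  0  1  2  3  4  5  6  7  8
  g  3  2  1  1  2  3  4  5  6  6  7
  e  4  3  2  1  2  3  4  5  6  7  7
  g  5  4  3  2  2  3  4  5  6  6  7
  c  6  5  4  3  3  2  3  4  5  6  7
  b  7  6  5  4  4  3  2  3  4  5  6
  b  8  7  6  5  5  4  3  2  3  4  5
  p  9  8  7  6  6  5  4  3  2  3  4
  r 10  9  8  7  7  6  5  4  3  3  3
The bottom-right entry gives D[10][10] = 3, so no sequence of fewer than 3 edits works. Backtracking through the table gives one optimal edit sequence (3 edits):
  crgegcbbpr → cregcbbpr (del g @3)
  cregcbbpr → crexcbbpr (sub g→x @4)
  crexcbbpr → crexcbbpgr (ins g @9)
Edit distance = 3.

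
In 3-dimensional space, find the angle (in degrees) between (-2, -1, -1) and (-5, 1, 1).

With u = (-2, -1, -1), v = (-5, 1, 1):
u·v = (-2)·(-5) + (-1)·1 + (-1)·1 = 10 + (-1) + (-1) = 8.
|u| = √((-2)² + (-1)² + (-1)²) = √6, |v| = √((-5)² + 1² + 1²) = √27, so |u||v| = √(6·27) = √162.
cos θ = (u·v)/(|u||v|) = 8/√162 ≈ 0.628539
θ = arccos(0.628539) ≈ 51.06°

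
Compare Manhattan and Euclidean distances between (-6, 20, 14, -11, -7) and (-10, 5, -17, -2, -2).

L1 = |-6 - (-10)| + |20 - 5| + |14 - (-17)| + |-11 - (-2)| + |-7 - (-2)| = 4 + 15 + 31 + 9 + 5 = 64
L2 = √(4² + 15² + 31² + 9² + 5²) = √1308 ≈ 36.1663
L1 ≥ L2 always (equality iff movement is along one axis); L1 > L2 here.
Ratio L1/L2 = 64/√1308 ≈ 1.7696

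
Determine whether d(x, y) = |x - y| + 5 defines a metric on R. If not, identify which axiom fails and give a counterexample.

No. d fails identity of indiscernibles (specifically d(x,x) = 0): d(-6, -6) = |-6 - (-6)| + 5 = 0 + 5 = 5 ≠ 0.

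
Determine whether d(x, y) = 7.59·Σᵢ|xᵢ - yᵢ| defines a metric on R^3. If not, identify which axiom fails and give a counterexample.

Yes. The L1 (Manhattan) norm induces a metric on R^3, and multiplying a metric by a positive constant 7.59 > 0 preserves all four axioms: non-negativity (7.59·||x-y|| ≥ 0), identity (7.59·||x-y|| = 0 ⟺ ||x-y|| = 0 ⟺ x = y), symmetry (||x-y|| = ||y-x||), and the triangle inequality (7.59·||x-z|| ≤ 7.59·||x-y|| + 7.59·||y-z||). So d is a metric.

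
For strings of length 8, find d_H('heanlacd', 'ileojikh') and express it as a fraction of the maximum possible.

Differing positions: 1, 2, 3, 4, 5, 6, 7, 8. Hamming distance = 8. The maximum possible Hamming distance for length-8 strings is 8, so d_H/8 = 8/8 = 1.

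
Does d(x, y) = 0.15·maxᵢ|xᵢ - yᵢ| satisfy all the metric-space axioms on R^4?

Yes. The L∞ (Chebyshev) norm induces a metric on R^4, and multiplying a metric by a positive constant 0.15 > 0 preserves all four axioms: non-negativity (0.15·||x-y|| ≥ 0), identity (0.15·||x-y|| = 0 ⟺ ||x-y|| = 0 ⟺ x = y), symmetry (||x-y|| = ||y-x||), and the triangle inequality (0.15·||x-z|| ≤ 0.15·||x-y|| + 0.15·||y-z||). So d is a metric.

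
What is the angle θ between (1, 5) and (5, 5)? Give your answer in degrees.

With u = (1, 5), v = (5, 5):
u·v = 1·5 + 5·5 = 5 + 25 = 30.
|u| = √(1² + 5²) = √26, |v| = √(5² + 5²) = √50, so |u||v| = √(26·50) = √1300.
cos θ = (u·v)/(|u||v|) = 30/√1300 ≈ 0.83205
θ = arccos(0.83205) ≈ 33.69°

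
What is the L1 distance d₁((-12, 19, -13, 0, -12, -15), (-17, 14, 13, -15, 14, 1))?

Σ|x_i - y_i| = |-12 - (-17)| + |19 - 14| + |-13 - 13| + |0 - (-15)| + |-12 - 14| + |-15 - 1| = 5 + 5 + 26 + 15 + 26 + 16 = 93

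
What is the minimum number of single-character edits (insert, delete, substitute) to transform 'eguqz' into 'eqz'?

Let D[i][j] be the edit distance between the first i characters of 'eguqz' and the first j characters of 'eqz', with D[i][0] = i, D[0][j] = j, and D[i][j] = D[i-1][j-1] if the characters match, else 1 + min(D[i-1][j], D[i][j-1], D[i-1][j-1]). Filling the table (rows: prefixes of 'eguqz', columns: prefixes of 'eqz'):
     ε  e  q  z
  ε  0  1  2  3
  e  1  0  1  2
  g  2  1  1  2
  u  3  2  2  2
  q  4  3  2  3
  z  5  4  3  2
The bottom-right entry gives D[5][3] = 2, so no sequence of fewer than 2 edits works. Backtracking through the table gives one optimal edit sequence (2 edits):
  eguqz → euqz (del g @2)
  euqz → eqz (del u @2)
Edit distance = 2.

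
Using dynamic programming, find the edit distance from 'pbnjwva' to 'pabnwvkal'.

Let D[i][j] be the edit distance between the first i characters of 'pbnjwva' and the first j characters of 'pabnwvkal', with D[i][0] = i, D[0][j] = j, and D[i][j] = D[i-1][j-1] if the characters match, else 1 + min(D[i-1][j], D[i][j-1], D[i-1][j-1]). Filling the table (rows: prefixes of 'pbnjwva', columns: prefixes of 'pabnwvkal'):
     ε  p  a  b  n  w  v  k  a  l
  ε  0  1  2  3  4  5  6  7  8  9
  p  1  0  1  2  3  4  5  6  7  8
  b  2  1  1  1  2  3  4  5  6  7
  n  3  2  2  2  1  2  3  4  5  6
  j  4  3  3  3  2  2  3  4  5  6
  w  5  4  4  4  3  2  3  4  5  6
  v  6  5  5  5  4  3  2  3  4  5
  a  7  6  5  6  5  4  3  3  3  4
The bottom-right entry gives D[7][9] = 4, so no sequence of fewer than 4 edits works. Backtracking through the table gives one optimal edit sequence (4 edits):
  pbnjwva → pabnjwva (ins a @2)
  pabnjwva → pabnwva (del j @5)
  pabnwva → pabnwvka (ins k @7)
  pabnwvka → pabnwvkal (ins l @9)
Edit distance = 4.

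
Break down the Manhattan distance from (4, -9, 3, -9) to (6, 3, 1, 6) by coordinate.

Σ|x_i - y_i| = |4 - 6| + |-9 - 3| + |3 - 1| + |-9 - 6| = 2 + 12 + 2 + 15 = 31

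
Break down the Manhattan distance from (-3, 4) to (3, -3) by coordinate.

Σ|x_i - y_i| = |-3 - 3| + |4 - (-3)| = 6 + 7 = 13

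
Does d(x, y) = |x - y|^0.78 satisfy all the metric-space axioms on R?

Yes. With 0 < p = 0.78 ≤ 1, d(x,y) = |x-y|^0.78 is a metric on R. Non-negativity and symmetry are immediate; |x-y|^0.78 = 0 ⟺ |x-y| = 0 ⟺ x = y. For the triangle inequality, the function t ↦ t^0.78 is subadditive on [0,∞) when p ≤ 1, so |x-z|^0.78 ≤ (|x-y| + |y-z|)^0.78 ≤ |x-y|^0.78 + |y-z|^0.78.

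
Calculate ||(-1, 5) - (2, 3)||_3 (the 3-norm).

(Σ|x_i - y_i|^3)^(1/3) = (|-1 - 2|^3 + |5 - 3|^3)^(1/3)
= (3^3 + 2^3)^(1/3) = (27 + 8)^(1/3) = (35)^(1/3) ≈ 3.2711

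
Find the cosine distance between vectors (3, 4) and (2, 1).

With u = (3, 4), v = (2, 1):
u·v = 3·2 + 4·1 = 6 + 4 = 10.
|u| = √(3² + 4²) = √25, |v| = √(2² + 1²) = √5, so |u||v| = √(25·5) = √125.
cos θ = (u·v)/(|u||v|) = 10/√125 ≈ 0.8944
Cosine distance = 1 - cos θ ≈ 1 - 0.8944 = 0.1056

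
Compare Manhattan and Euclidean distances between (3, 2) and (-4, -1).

L1 = |3 - (-4)| + |2 - (-1)| = 7 + 3 = 10
L2 = √(7² + 3²) = √58 ≈ 7.6158
L1 ≥ L2 always (equality iff movement is along one axis); L1 > L2 here.
Ratio L1/L2 = 10/√58 ≈ 1.3131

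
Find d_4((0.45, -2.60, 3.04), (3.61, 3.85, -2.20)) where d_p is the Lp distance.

(Σ|x_i - y_i|^4)^(1/4) = (|0.45 - 3.61|^4 + |-2.6 - 3.85|^4 + |3.04 - (-2.2)|^4)^(1/4)
= (3.16^4 + 6.45^4 + 5.24^4)^(1/4) ≈ (99.7122 + 1730.768 + 753.9198)^(1/4) = (2584.4)^(1/4) ≈ 7.13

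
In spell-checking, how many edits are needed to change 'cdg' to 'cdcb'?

Let D[i][j] be the edit distance between the first i characters of 'cdg' and the first j characters of 'cdcb', with D[i][0] = i, D[0][j] = j, and D[i][j] = D[i-1][j-1] if the characters match, else 1 + min(D[i-1][j], D[i][j-1], D[i-1][j-1]). Filling the table (rows: prefixes of 'cdg', columns: prefixes of 'cdcb'):
     ε  c  d  c  b
  ε  0  1  2  3  4
  c  1  0  1  2  3
  d  2  1  0  1  2
  g  3  2  1  1  2
The bottom-right entry gives D[3][4] = 2, so no sequence of fewer than 2 edits works. Backtracking through the table gives one optimal edit sequence (2 edits):
  cdg → cdcg (ins c @3)
  cdcg → cdcb (sub g→b @4)
Edit distance = 2.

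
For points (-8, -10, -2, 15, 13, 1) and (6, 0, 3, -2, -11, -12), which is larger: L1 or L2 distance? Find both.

L1 = |-8 - 6| + |-10 - 0| + |-2 - 3| + |15 - (-2)| + |13 - (-11)| + |1 - (-12)| = 14 + 10 + 5 + 17 + 24 + 13 = 83
L2 = √(14² + 10² + 5² + 17² + 24² + 13²) = √1355 ≈ 36.8103
L1 ≥ L2 always (equality iff movement is along one axis); L1 > L2 here.
Ratio L1/L2 = 83/√1355 ≈ 2.2548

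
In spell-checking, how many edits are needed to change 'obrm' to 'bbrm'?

Let D[i][j] be the edit distance between the first i characters of 'obrm' and the first j characters of 'bbrm', with D[i][0] = i, D[0][j] = j, and D[i][j] = D[i-1][j-1] if the characters match, else 1 + min(D[i-1][j], D[i][j-1], D[i-1][j-1]). Filling the table (rows: prefixes of 'obrm', columns: prefixes of 'bbrm'):
     ε  b  b  r  m
  ε  0  1  2  3  4
  o  1  1  2  3  4
  b  2  1  1  2  3
  r  3  2  2  1  2
  m  4  3  3  2  1
The bottom-right entry gives D[4][4] = 1, so no sequence of fewer than 1 edit works. Backtracking through the table gives one optimal edit sequence (1 edit):
  obrm → bbrm (sub o→b @1)
Edit distance = 1.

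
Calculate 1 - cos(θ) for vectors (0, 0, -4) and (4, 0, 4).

With u = (0, 0, -4), v = (4, 0, 4):
u·v = 0·4 + 0·0 + (-4)·4 = 0 + 0 + (-16) = -16.
|u| = √(0² + 0² + (-4)²) = √16, |v| = √(4² + 0² + 4²) = √32, so |u||v| = √(16·32) = √512.
cos θ = (u·v)/(|u||v|) = -16/√512 ≈ -0.7071
Cosine distance = 1 - cos θ ≈ 1 - (-0.7071) = 1.7071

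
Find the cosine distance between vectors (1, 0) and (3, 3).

With u = (1, 0), v = (3, 3):
u·v = 1·3 + 0·3 = 3 + 0 = 3.
|u| = √(1² + 0²) = √1, |v| = √(3² + 3²) = √18, so |u||v| = √(1·18) = √18.
cos θ = (u·v)/(|u||v|) = 3/√18 ≈ 0.7071
Cosine distance = 1 - cos θ ≈ 1 - 0.7071 = 0.2929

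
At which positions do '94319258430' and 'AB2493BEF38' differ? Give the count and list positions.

Differing positions: 1, 2, 3, 4, 6, 7, 8, 9, 11. Hamming distance = 9.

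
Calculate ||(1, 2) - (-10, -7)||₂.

√(Σ(x_i - y_i)²) = √((1 - (-10))² + (2 - (-7))²)
= √(11² + 9²) = √(121 + 81) = √202 ≈ 14.2127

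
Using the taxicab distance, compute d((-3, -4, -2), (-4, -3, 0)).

Σ|x_i - y_i| = |-3 - (-4)| + |-4 - (-3)| + |-2 - 0| = 1 + 1 + 2 = 4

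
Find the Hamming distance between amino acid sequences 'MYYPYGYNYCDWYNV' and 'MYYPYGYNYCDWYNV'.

Differing positions: none. Hamming distance = 0.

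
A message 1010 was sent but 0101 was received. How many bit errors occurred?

Differing positions: 1, 2, 3, 4. Hamming distance = 4.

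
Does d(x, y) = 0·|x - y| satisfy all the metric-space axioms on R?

No. With c = 0, d(x,y) = 0 for all x, y. This fails identity of indiscernibles: d(2, 4) = 0 but 2 ≠ 4.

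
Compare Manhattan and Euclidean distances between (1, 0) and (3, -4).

L1 = |1 - 3| + |0 - (-4)| = 2 + 4 = 6
L2 = √(2² + 4²) = √20 ≈ 4.4721
L1 ≥ L2 always (equality iff movement is along one axis); L1 > L2 here.
Ratio L1/L2 = 6/√20 ≈ 1.3416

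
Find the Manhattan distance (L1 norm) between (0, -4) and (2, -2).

Σ|x_i - y_i| = |0 - 2| + |-4 - (-2)| = 2 + 2 = 4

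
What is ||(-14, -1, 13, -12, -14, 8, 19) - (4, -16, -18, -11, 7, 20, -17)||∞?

max(|x_i - y_i|) = max(|-14 - 4|, |-1 - (-16)|, |13 - (-18)|, |-12 - (-11)|, |-14 - 7|, |8 - 20|, |19 - (-17)|) = max(18, 15, 31, 1, 21, 12, 36) = 36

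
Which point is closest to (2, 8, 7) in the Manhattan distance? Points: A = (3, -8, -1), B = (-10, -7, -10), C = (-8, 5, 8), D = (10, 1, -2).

Distances: d(A) = 25, d(B) = 44, d(C) = 14, d(D) = 24. Nearest: C = (-8, 5, 8) with distance 14.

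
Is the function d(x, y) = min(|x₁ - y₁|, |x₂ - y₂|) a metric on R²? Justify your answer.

No. d fails identity of indiscernibles: take x = (0, 0) and y = (0, 3). Then d(x,y) = min(|0 - 0|, |0 - 3|) = min(0, 3) = 0, yet x ≠ y.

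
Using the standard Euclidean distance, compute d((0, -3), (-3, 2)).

(Σ|x_i - y_i|^2)^(1/2) = (|0 - (-3)|^2 + |-3 - 2|^2)^(1/2)
= (3^2 + 5^2)^(1/2) = (9 + 25)^(1/2) = (34)^(1/2) ≈ 5.831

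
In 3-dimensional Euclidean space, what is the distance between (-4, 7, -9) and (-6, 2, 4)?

√(Σ(x_i - y_i)²) = √((-4 - (-6))² + (7 - 2)² + (-9 - 4)²)
= √(2² + 5² + (-13)²) = √(4 + 25 + 169) = √198 ≈ 14.0712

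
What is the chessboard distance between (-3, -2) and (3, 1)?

max(|x_i - y_i|) = max(|-3 - 3|, |-2 - 1|) = max(6, 3) = 6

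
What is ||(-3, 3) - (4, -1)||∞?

max(|x_i - y_i|) = max(|-3 - 4|, |3 - (-1)|) = max(7, 4) = 7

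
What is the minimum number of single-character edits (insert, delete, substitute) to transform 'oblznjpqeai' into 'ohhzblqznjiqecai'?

Let D[i][j] be the edit distance between the first i characters of 'oblznjpqeai' and the first j characters of 'ohhzblqznjiqecai', with D[i][0] = i, D[0][j] = j, and D[i][j] = D[i-1][j-1] if the characters match, else 1 + min(D[i-1][j], D[i][j-1], D[i-1][j-1]). Filling the table (rows: prefixes of 'oblznjpqeai', columns: prefixes of 'ohhzblqznjiqecai'):
     ε  o  h  h  z  b  l  q  z  n  j  i  q  e  c  a  i
  ε  0  1  2  3  4  5  6  7  8  9 10 11 12 13 14 15 16
  o  1  0  1  2  3  4  5  6  7  8  9 10 11 12 13 14 15
  b  2  1  1  2  3  3  4  5  6  7  8  9 10 11 12 13 14
  l  3  2  2  2  3  4  3  4  5  6  7  8  9 10 11 12 13
  z  4  3  3  3  2  3  4  4  4  5  6  7  8  9 10 11 12
  n  5  4  4  4  3  3  4  5  5  4  5  6  7  8  9 10 11
  j  6  5  5  5  4  4  4  5  6  5  4  5  6  7  8  9 10
  p  7  6  6  6  5  5  5  5  6  6  5  5  6  7  8  9 10
  q  8  7  7  7  6  6  6  5  6  7  6  6  5  6  7  8  9
  e  9  8  8  8  7  7  7  6  6  7  7  7  6  5  6  7  8
  a 10  9  9  9  8  8  8  7  7  7  8  8  7  6  6  6  7
  i 11 10 10 10  9  9  9  8  8  8  8  8  8  7  7  7  6
The bottom-right entry gives D[11][16] = 6, so no sequence of fewer than 6 edits works. Backtracking through the table gives one optimal edit sequence (6 edits):
  oblznjpqeai → ohblznjpqeai (ins h @2)
  ohblznjpqeai → ohhblznjpqeai (ins h @3)
  ohhblznjpqeai → ohhzblznjpqeai (ins z @4)
  ohhzblznjpqeai → ohhzblqznjpqeai (ins q @7)
  ohhzblqznjpqeai → ohhzblqznjiqeai (sub p→i @11)
  ohhzblqznjiqeai → ohhzblqznjiqecai (ins c @14)
Edit distance = 6.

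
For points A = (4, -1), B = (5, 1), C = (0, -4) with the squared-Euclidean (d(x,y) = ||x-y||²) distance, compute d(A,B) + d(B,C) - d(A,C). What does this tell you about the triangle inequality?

d(A,B) = 1² + 2² = 5, d(B,C) = 5² + 5² = 50, d(A,C) = 4² + 3² = 25.
d(A,B) + d(B,C) - d(A,C) = 5 + 50 - 25 = 55 - 25 = 30. This is ≥ 0, so the triangle inequality holds for these points.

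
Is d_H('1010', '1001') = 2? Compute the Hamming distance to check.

Differing positions: 3, 4. Hamming distance = 2, so the claim is true.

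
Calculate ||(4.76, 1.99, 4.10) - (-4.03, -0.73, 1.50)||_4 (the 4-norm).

(Σ|x_i - y_i|^4)^(1/4) = (|4.76 - (-4.03)|^4 + |1.99 - (-0.73)|^4 + |4.1 - 1.5|^4)^(1/4)
= (8.79^4 + 2.72^4 + 2.6^4)^(1/4) ≈ (5969.7411 + 54.7363 + 45.6976)^(1/4) = (6070.175)^(1/4) ≈ 8.8267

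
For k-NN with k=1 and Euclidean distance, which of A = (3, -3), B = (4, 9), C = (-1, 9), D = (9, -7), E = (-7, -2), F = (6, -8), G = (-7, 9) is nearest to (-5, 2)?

Distances: d(A) ≈ 9.434, d(B) ≈ 11.4018, d(C) ≈ 8.0623, d(D) ≈ 16.6433, d(E) ≈ 4.4721, d(F) ≈ 14.8661, d(G) ≈ 7.2801. Nearest: E = (-7, -2) with distance 4.4721.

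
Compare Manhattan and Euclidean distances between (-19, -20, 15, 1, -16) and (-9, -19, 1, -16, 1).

L1 = |-19 - (-9)| + |-20 - (-19)| + |15 - 1| + |1 - (-16)| + |-16 - 1| = 10 + 1 + 14 + 17 + 17 = 59
L2 = √(10² + 1² + 14² + 17² + 17²) = √875 ≈ 29.5804
L1 ≥ L2 always (equality iff movement is along one axis); L1 > L2 here.
Ratio L1/L2 = 59/√875 ≈ 1.9946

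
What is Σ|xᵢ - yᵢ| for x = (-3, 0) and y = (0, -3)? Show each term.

Σ|x_i - y_i| = |-3 - 0| + |0 - (-3)| = 3 + 3 = 6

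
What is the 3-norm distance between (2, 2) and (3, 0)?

(Σ|x_i - y_i|^3)^(1/3) = (|2 - 3|^3 + |2 - 0|^3)^(1/3)
= (1^3 + 2^3)^(1/3) = (1 + 8)^(1/3) = (9)^(1/3) ≈ 2.0801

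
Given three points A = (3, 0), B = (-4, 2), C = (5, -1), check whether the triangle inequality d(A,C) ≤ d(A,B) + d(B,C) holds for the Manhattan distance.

d(A,B) = 7 + 2 = 9, d(B,C) = 9 + 3 = 12, d(A,C) = 2 + 1 = 3.
d(A,C) = 3 ≤ 9 + 12 = 21. Triangle inequality is satisfied.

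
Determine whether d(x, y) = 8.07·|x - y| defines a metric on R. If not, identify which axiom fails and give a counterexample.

Yes. Since |x - y| is a metric on R and 8.07 > 0, the positive scalar multiple 8.07·|x - y| is also a metric: scaling by a positive constant preserves non-negativity, identity (d=0 ⟺ |x-y|=0 ⟺ x=y), symmetry, and the triangle inequality.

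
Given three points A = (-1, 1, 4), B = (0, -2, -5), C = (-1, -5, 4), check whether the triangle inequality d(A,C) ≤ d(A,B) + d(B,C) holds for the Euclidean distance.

d(A,B) = √(1² + 3² + 9²) = √91 ≈ 9.5394, d(B,C) = √(1² + 3² + 9²) = √91 ≈ 9.5394, d(A,C) = √(0² + 6² + 0²) = √36 = 6.
d(A,C) = 6 ≤ 9.5394 + 9.5394 = 19.0788. Triangle inequality is satisfied.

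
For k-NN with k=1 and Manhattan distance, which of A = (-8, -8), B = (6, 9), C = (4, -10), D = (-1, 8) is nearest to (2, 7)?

Distances: d(A) = 25, d(B) = 6, d(C) = 19, d(D) = 4. Nearest: D = (-1, 8) with distance 4.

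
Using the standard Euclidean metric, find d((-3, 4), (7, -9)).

√(Σ(x_i - y_i)²) = √((-3 - 7)² + (4 - (-9))²)
= √((-10)² + 13²) = √(100 + 169) = √269 ≈ 16.4012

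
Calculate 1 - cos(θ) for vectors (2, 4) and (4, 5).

With u = (2, 4), v = (4, 5):
u·v = 2·4 + 4·5 = 8 + 20 = 28.
|u| = √(2² + 4²) = √20, |v| = √(4² + 5²) = √41, so |u||v| = √(20·41) = √820.
cos θ = (u·v)/(|u||v|) = 28/√820 ≈ 0.9778
Cosine distance = 1 - cos θ ≈ 1 - 0.9778 = 0.0222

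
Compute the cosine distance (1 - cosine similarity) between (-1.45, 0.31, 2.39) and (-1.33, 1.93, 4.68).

With u = (-1.45, 0.31, 2.39), v = (-1.33, 1.93, 4.68):
u·v = (-1.45)·(-1.33) + 0.31·1.93 + 2.39·4.68 = 1.9285 + 0.5983 + 11.1852 = 13.712.
|u| = √((-1.45)² + 0.31² + 2.39²) = √(2.1025 + 0.0961 + 5.7121) = √7.9107, |v| = √((-1.33)² + 1.93² + 4.68²) = √(1.7689 + 3.7249 + 21.9024) = √27.3962.
cos θ = (u·v)/(|u||v|) = 13.712/(√7.9107·√27.3962) ≈ 0.9314
Cosine distance = 1 - cos θ ≈ 1 - 0.9314 = 0.0686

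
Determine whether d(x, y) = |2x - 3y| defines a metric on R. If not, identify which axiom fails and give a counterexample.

No. d fails symmetry: d(8, 6) = |2·8 - 3·6| = |-2| = 2, but d(6, 8) = |2·6 - 3·8| = |-12| = 12. Since 2 ≠ 12, d(x,y) ≠ d(y,x) in general.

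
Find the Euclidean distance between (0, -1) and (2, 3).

√(Σ(x_i - y_i)²) = √((0 - 2)² + (-1 - 3)²)
= √((-2)² + (-4)²) = √(4 + 16) = √20 ≈ 4.4721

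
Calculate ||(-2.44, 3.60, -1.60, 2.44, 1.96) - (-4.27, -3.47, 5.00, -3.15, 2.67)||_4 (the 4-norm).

(Σ|x_i - y_i|^4)^(1/4) = (|-2.44 - (-4.27)|^4 + |3.6 - (-3.47)|^4 + |-1.6 - 5|^4 + |2.44 - (-3.15)|^4 + |1.96 - 2.67|^4)^(1/4)
= (1.83^4 + 7.07^4 + 6.6^4 + 5.59^4 + 0.71^4)^(1/4) ≈ (11.2151 + 2498.4902 + 1897.4736 + 976.4438 + 0.2541)^(1/4) = (5383.8768)^(1/4) ≈ 8.5659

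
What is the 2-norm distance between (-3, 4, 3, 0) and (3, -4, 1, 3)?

(Σ|x_i - y_i|^2)^(1/2) = (|-3 - 3|^2 + |4 - (-4)|^2 + |3 - 1|^2 + |0 - 3|^2)^(1/2)
= (6^2 + 8^2 + 2^2 + 3^2)^(1/2) = (36 + 64 + 4 + 9)^(1/2) = (113)^(1/2) ≈ 10.6301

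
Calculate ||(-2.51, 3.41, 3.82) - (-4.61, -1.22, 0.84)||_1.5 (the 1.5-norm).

(Σ|x_i - y_i|^1.5)^(1/1.5) = (|-2.51 - (-4.61)|^1.5 + |3.41 - (-1.22)|^1.5 + |3.82 - 0.84|^1.5)^(1/1.5)
= (2.1^1.5 + 4.63^1.5 + 2.98^1.5)^(1/1.5) ≈ (3.0432 + 9.9626 + 5.1443)^(1/1.5) = (18.1501)^(1/1.5) ≈ 6.9064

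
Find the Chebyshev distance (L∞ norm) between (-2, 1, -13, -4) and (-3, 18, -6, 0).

max(|x_i - y_i|) = max(|-2 - (-3)|, |1 - 18|, |-13 - (-6)|, |-4 - 0|) = max(1, 17, 7, 4) = 17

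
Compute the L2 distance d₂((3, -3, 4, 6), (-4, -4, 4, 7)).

√(Σ(x_i - y_i)²) = √((3 - (-4))² + (-3 - (-4))² + (4 - 4)² + (6 - 7)²)
= √(7² + 1² + 0² + (-1)²) = √(49 + 1 + 0 + 1) = √51 ≈ 7.1414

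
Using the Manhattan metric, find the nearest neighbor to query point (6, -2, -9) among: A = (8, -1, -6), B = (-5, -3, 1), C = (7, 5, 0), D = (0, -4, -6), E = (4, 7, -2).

Distances: d(A) = 6, d(B) = 22, d(C) = 17, d(D) = 11, d(E) = 18. Nearest: A = (8, -1, -6) with distance 6.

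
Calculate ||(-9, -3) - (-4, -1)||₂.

√(Σ(x_i - y_i)²) = √((-9 - (-4))² + (-3 - (-1))²)
= √((-5)² + (-2)²) = √(25 + 4) = √29 ≈ 5.3852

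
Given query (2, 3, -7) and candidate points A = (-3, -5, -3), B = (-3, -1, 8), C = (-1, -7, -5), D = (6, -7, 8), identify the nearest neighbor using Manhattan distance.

Distances: d(A) = 17, d(B) = 24, d(C) = 15, d(D) = 29. Nearest: C = (-1, -7, -5) with distance 15.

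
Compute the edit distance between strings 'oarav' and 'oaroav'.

Let D[i][j] be the edit distance between the first i characters of 'oarav' and the first j characters of 'oaroav', with D[i][0] = i, D[0][j] = j, and D[i][j] = D[i-1][j-1] if the characters match, else 1 + min(D[i-1][j], D[i][j-1], D[i-1][j-1]). Filling the table (rows: prefixes of 'oarav', columns: prefixes of 'oaroav'):
     ε  o  a  r  o  a  v
  ε  0  1  2  3  4  5  6
  o  1  0  1  2  3  4  5
  a  2  1  0  1  2  3  4
  r  3  2  1  0  1  2  3
  a  4  3  2  1  1  1  2
  v  5  4  3  2  2  2  1
The bottom-right entry gives D[5][6] = 1, so no sequence of fewer than 1 edit works. Backtracking through the table gives one optimal edit sequence (1 edit):
  oarav → oaroav (ins o @4)
Edit distance = 1.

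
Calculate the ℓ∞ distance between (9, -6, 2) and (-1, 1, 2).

max(|x_i - y_i|) = max(|9 - (-1)|, |-6 - 1|, |2 - 2|) = max(10, 7, 0) = 10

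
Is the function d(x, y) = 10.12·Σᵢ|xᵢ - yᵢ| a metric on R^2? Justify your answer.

Yes. The L1 (Manhattan) norm induces a metric on R^2, and multiplying a metric by a positive constant 10.12 > 0 preserves all four axioms: non-negativity (10.12·||x-y|| ≥ 0), identity (10.12·||x-y|| = 0 ⟺ ||x-y|| = 0 ⟺ x = y), symmetry (||x-y|| = ||y-x||), and the triangle inequality (10.12·||x-z|| ≤ 10.12·||x-y|| + 10.12·||y-z||). So d is a metric.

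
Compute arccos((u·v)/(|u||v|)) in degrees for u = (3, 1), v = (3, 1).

With u = (3, 1), v = (3, 1):
u·v = 3·3 + 1·1 = 9 + 1 = 10.
|u| = √(3² + 1²) = √10, |v| = √(3² + 1²) = √10, so |u||v| = √(10·10) = √100 = 10.
cos θ = (u·v)/(|u||v|) = 10/10 = 1 (the vectors are parallel, pointing the same way)
θ = arccos(1) = 0°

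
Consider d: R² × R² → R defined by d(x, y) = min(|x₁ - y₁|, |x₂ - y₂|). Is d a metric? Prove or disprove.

No. d fails identity of indiscernibles: take x = (-2, 0) and y = (-2, 9). Then d(x,y) = min(|-2 - (-2)|, |0 - 9|) = min(0, 9) = 0, yet x ≠ y.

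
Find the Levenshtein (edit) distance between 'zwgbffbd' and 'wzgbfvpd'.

Let D[i][j] be the edit distance between the first i characters of 'zwgbffbd' and the first j characters of 'wzgbfvpd', with D[i][0] = i, D[0][j] = j, and D[i][j] = D[i-1][j-1] if the characters match, else 1 + min(D[i-1][j], D[i][j-1], D[i-1][j-1]). Filling the table (rows: prefixes of 'zwgbffbd', columns: prefixes of 'wzgbfvpd'):
     ε  w  z  g  b  f  v  p  d
  ε  0  1  2  3  4  5  6  7  8
  z  1  1  1  2  3  4  5  6  7
  w  2  1  2  2  3  4  5  6  7
  g  3  2  2  2  3  4  5  6  7
  b  4  3  3  3  2  3  4  5  6
  f  5  4  4  4  3  2  3  4  5
  f  6  5  5  5  4  3  3  4  5
  b  7  6  6  6  5  4  4  4  5
  d  8  7  7  7  6  5  5  5  4
The bottom-right entry gives D[8][8] = 4, so no sequence of fewer than 4 edits works. Backtracking through the table gives one optimal edit sequence (4 edits):
  zwgbffbd → wwgbffbd (sub z→w @1)
  wwgbffbd → wzgbffbd (sub w→z @2)
  wzgbffbd → wzgbfvbd (sub f→v @6)
  wzgbfvbd → wzgbfvpd (sub b→p @7)
Edit distance = 4.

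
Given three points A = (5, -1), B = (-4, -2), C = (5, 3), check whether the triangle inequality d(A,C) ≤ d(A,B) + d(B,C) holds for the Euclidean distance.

d(A,B) = √(9² + 1²) = √82 ≈ 9.0554, d(B,C) = √(9² + 5²) = √106 ≈ 10.2956, d(A,C) = √(0² + 4²) = √16 = 4.
d(A,C) = 4 ≤ 9.0554 + 10.2956 = 19.351. Triangle inequality is satisfied.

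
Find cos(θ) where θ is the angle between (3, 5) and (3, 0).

With u = (3, 5), v = (3, 0):
u·v = 3·3 + 5·0 = 9 + 0 = 9.
|u| = √(3² + 5²) = √34, |v| = √(3² + 0²) = √9, so |u||v| = √(34·9) = √306.
cos θ = (u·v)/(|u||v|) = 9/√306 ≈ 0.5145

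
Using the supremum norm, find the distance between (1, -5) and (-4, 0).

max(|x_i - y_i|) = max(|1 - (-4)|, |-5 - 0|) = max(5, 5) = 5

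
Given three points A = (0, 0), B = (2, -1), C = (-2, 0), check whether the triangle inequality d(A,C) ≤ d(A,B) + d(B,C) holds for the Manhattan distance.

d(A,B) = 2 + 1 = 3, d(B,C) = 4 + 1 = 5, d(A,C) = 2 + 0 = 2.
d(A,C) = 2 ≤ 3 + 5 = 8. Triangle inequality is satisfied.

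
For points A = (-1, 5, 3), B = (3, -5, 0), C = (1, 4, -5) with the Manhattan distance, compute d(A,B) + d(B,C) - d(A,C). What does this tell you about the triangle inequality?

d(A,B) = 4 + 10 + 3 = 17, d(B,C) = 2 + 9 + 5 = 16, d(A,C) = 2 + 1 + 8 = 11.
d(A,B) + d(B,C) - d(A,C) = 17 + 16 - 11 = 33 - 11 = 22. This is ≥ 0, so the triangle inequality holds for these points.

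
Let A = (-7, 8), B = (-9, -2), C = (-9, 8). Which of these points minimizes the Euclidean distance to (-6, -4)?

Distances: d(A) ≈ 12.0416, d(B) ≈ 3.6056, d(C) ≈ 12.3693. Nearest: B = (-9, -2) with distance 3.6056.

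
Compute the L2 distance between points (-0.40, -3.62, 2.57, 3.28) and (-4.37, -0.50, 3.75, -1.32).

(Σ|x_i - y_i|^2)^(1/2) = (|-0.4 - (-4.37)|^2 + |-3.62 - (-0.5)|^2 + |2.57 - 3.75|^2 + |3.28 - (-1.32)|^2)^(1/2)
= (3.97^2 + 3.12^2 + 1.18^2 + 4.6^2)^(1/2) = (15.7609 + 9.7344 + 1.3924 + 21.16)^(1/2) = (48.0477)^(1/2) ≈ 6.9316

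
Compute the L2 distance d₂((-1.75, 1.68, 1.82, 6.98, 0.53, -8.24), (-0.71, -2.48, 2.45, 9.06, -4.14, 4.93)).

√(Σ(x_i - y_i)²) = √((-1.75 - (-0.71))² + (1.68 - (-2.48))² + (1.82 - 2.45)² + (6.98 - 9.06)² + (0.53 - (-4.14))² + (-8.24 - 4.93)²)
= √((-1.04)² + 4.16² + (-0.63)² + (-2.08)² + 4.67² + (-13.17)²) = √(1.0816 + 17.3056 + 0.3969 + 4.3264 + 21.8089 + 173.4489) = √218.3683 ≈ 14.7773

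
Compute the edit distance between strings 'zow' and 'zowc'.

Let D[i][j] be the edit distance between the first i characters of 'zow' and the first j characters of 'zowc', with D[i][0] = i, D[0][j] = j, and D[i][j] = D[i-1][j-1] if the characters match, else 1 + min(D[i-1][j], D[i][j-1], D[i-1][j-1]). Filling the table (rows: prefixes of 'zow', columns: prefixes of 'zowc'):
     ε  z  o  w  c
  ε  0  1  2  3  4
  z  1  0  1  2  3
  o  2  1  0  1  2
  w  3  2  1  0  1
The bottom-right entry gives D[3][4] = 1, so no sequence of fewer than 1 edit works. Backtracking through the table gives one optimal edit sequence (1 edit):
  zow → zowc (ins c @4)
Edit distance = 1.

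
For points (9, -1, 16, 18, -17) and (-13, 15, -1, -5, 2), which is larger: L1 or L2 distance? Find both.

L1 = |9 - (-13)| + |-1 - 15| + |16 - (-1)| + |18 - (-5)| + |-17 - 2| = 22 + 16 + 17 + 23 + 19 = 97
L2 = √(22² + 16² + 17² + 23² + 19²) = √1919 ≈ 43.8064
L1 ≥ L2 always (equality iff movement is along one axis); L1 > L2 here.
Ratio L1/L2 = 97/√1919 ≈ 2.2143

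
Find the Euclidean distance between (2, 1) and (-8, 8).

√(Σ(x_i - y_i)²) = √((2 - (-8))² + (1 - 8)²)
= √(10² + (-7)²) = √(100 + 49) = √149 ≈ 12.2066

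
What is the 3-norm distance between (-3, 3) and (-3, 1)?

(Σ|x_i - y_i|^3)^(1/3) = (|-3 - (-3)|^3 + |3 - 1|^3)^(1/3)
= (0^3 + 2^3)^(1/3) = (0 + 8)^(1/3) = (8)^(1/3) = 2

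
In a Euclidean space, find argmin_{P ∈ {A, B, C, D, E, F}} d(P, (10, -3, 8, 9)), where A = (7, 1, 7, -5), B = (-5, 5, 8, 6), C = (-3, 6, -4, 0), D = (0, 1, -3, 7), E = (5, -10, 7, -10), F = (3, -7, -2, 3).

Distances: d(A) ≈ 14.8997, d(B) ≈ 17.2627, d(C) ≈ 21.7945, d(D) ≈ 15.5242, d(E) ≈ 20.8806, d(F) ≈ 14.1774. Nearest: F = (3, -7, -2, 3) with distance 14.1774.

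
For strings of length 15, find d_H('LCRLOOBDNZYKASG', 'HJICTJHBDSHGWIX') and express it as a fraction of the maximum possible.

Differing positions: 1, 2, 3, 4, 5, 6, 7, 8, 9, 10, 11, 12, 13, 14, 15. Hamming distance = 15. The maximum possible Hamming distance for length-15 strings is 15, so d_H/15 = 15/15 = 1.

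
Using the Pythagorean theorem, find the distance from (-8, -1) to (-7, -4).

√(Σ(x_i - y_i)²) = √((-8 - (-7))² + (-1 - (-4))²)
= √((-1)² + 3²) = √(1 + 9) = √10 ≈ 3.1623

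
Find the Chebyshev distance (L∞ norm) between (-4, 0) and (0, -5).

max(|x_i - y_i|) = max(|-4 - 0|, |0 - (-5)|) = max(4, 5) = 5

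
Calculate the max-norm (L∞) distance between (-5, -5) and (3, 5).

max(|x_i - y_i|) = max(|-5 - 3|, |-5 - 5|) = max(8, 10) = 10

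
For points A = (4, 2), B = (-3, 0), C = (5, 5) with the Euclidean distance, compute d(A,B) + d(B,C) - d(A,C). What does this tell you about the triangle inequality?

d(A,B) = √(7² + 2²) = √53 ≈ 7.2801, d(B,C) = √(8² + 5²) = √89 ≈ 9.434, d(A,C) = √(1² + 3²) = √10 ≈ 3.1623.
d(A,B) + d(B,C) - d(A,C) = 7.2801 + 9.434 - 3.1623 = 16.7141 - 3.1623 = 13.5518 (to 4 decimal places). This is ≥ 0, so the triangle inequality holds for these points.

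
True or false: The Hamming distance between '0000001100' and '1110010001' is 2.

Differing positions: 1, 2, 3, 6, 7, 8, 10. Hamming distance = 7, so the claim that d_H = 2 is false.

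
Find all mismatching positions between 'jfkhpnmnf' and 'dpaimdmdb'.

Differing positions: 1, 2, 3, 4, 5, 6, 8, 9. Hamming distance = 8.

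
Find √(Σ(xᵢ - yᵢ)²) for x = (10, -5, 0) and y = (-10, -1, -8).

√(Σ(x_i - y_i)²) = √((10 - (-10))² + (-5 - (-1))² + (0 - (-8))²)
= √(20² + (-4)² + 8²) = √(400 + 16 + 64) = √480 ≈ 21.9089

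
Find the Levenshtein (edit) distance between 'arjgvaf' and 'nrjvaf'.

Let D[i][j] be the edit distance between the first i characters of 'arjgvaf' and the first j characters of 'nrjvaf', with D[i][0] = i, D[0][j] = j, and D[i][j] = D[i-1][j-1] if the characters match, else 1 + min(D[i-1][j], D[i][j-1], D[i-1][j-1]). Filling the table (rows: prefixes of 'arjgvaf', columns: prefixes of 'nrjvaf'):
     ε  n  r  j  v  a  f
  ε  0  1  2  3  4  5  6
  a  1  1  2  3  4  4  5
  r  2  2  1  2  3  4  5
  j  3  3  2  1  2  3  4
  g  4  4  3  2  2  3  4
  v  5  5  4  3  2  3  4
  a  6  6  5  4  3  2  3
  f  7  7  6  5  4  3  2
The bottom-right entry gives D[7][6] = 2, so no sequence of fewer than 2 edits works. Backtracking through the table gives one optimal edit sequence (2 edits):
  arjgvaf → nrjgvaf (sub a→n @1)
  nrjgvaf → nrjvaf (del g @4)
Edit distance = 2.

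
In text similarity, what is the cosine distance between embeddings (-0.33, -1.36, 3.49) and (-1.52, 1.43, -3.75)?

With u = (-0.33, -1.36, 3.49), v = (-1.52, 1.43, -3.75):
u·v = (-0.33)·(-1.52) + (-1.36)·1.43 + 3.49·(-3.75) = 0.5016 + (-1.9448) + (-13.0875) = -14.5307.
|u| = √((-0.33)² + (-1.36)² + 3.49²) = √(0.1089 + 1.8496 + 12.1801) = √14.1386, |v| = √((-1.52)² + 1.43² + (-3.75)²) = √(2.3104 + 2.0449 + 14.0625) = √18.4178.
cos θ = (u·v)/(|u||v|) = -14.5307/(√14.1386·√18.4178) ≈ -0.9005
Cosine distance = 1 - cos θ ≈ 1 - (-0.9005) = 1.9005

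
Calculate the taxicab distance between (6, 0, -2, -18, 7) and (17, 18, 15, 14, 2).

Σ|x_i - y_i| = |6 - 17| + |0 - 18| + |-2 - 15| + |-18 - 14| + |7 - 2| = 11 + 18 + 17 + 32 + 5 = 83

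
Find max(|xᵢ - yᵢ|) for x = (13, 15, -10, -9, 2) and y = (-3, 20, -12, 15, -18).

max(|x_i - y_i|) = max(|13 - (-3)|, |15 - 20|, |-10 - (-12)|, |-9 - 15|, |2 - (-18)|) = max(16, 5, 2, 24, 20) = 24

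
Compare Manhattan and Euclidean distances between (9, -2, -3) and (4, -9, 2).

L1 = |9 - 4| + |-2 - (-9)| + |-3 - 2| = 5 + 7 + 5 = 17
L2 = √(5² + 7² + 5²) = √99 ≈ 9.9499
L1 ≥ L2 always (equality iff movement is along one axis); L1 > L2 here.
Ratio L1/L2 = 17/√99 ≈ 1.7086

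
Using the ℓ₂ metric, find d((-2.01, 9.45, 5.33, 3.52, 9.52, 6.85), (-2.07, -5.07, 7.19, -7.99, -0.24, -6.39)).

√(Σ(x_i - y_i)²) = √((-2.01 - (-2.07))² + (9.45 - (-5.07))² + (5.33 - 7.19)² + (3.52 - (-7.99))² + (9.52 - (-0.24))² + (6.85 - (-6.39))²)
= √(0.06² + 14.52² + (-1.86)² + 11.51² + 9.76² + 13.24²) = √(0.0036 + 210.8304 + 3.4596 + 132.4801 + 95.2576 + 175.2976) = √617.3289 ≈ 24.8461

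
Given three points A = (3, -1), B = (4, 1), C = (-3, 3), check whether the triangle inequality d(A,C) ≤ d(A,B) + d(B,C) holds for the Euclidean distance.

d(A,B) = √(1² + 2²) = √5 ≈ 2.2361, d(B,C) = √(7² + 2²) = √53 ≈ 7.2801, d(A,C) = √(6² + 4²) = √52 ≈ 7.2111.
d(A,C) ≈ 7.2111 ≤ 2.2361 + 7.2801 = 9.5162. Triangle inequality is satisfied.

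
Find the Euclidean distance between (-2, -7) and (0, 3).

√(Σ(x_i - y_i)²) = √((-2 - 0)² + (-7 - 3)²)
= √((-2)² + (-10)²) = √(4 + 100) = √104 ≈ 10.198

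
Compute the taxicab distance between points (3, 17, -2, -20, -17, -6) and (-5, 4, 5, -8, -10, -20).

Σ|x_i - y_i| = |3 - (-5)| + |17 - 4| + |-2 - 5| + |-20 - (-8)| + |-17 - (-10)| + |-6 - (-20)| = 8 + 13 + 7 + 12 + 7 + 14 = 61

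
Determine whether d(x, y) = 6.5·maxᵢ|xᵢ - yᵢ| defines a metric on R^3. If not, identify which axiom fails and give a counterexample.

Yes. The L∞ (Chebyshev) norm induces a metric on R^3, and multiplying a metric by a positive constant 6.5 > 0 preserves all four axioms: non-negativity (6.5·||x-y|| ≥ 0), identity (6.5·||x-y|| = 0 ⟺ ||x-y|| = 0 ⟺ x = y), symmetry (||x-y|| = ||y-x||), and the triangle inequality (6.5·||x-z|| ≤ 6.5·||x-y|| + 6.5·||y-z||). So d is a metric.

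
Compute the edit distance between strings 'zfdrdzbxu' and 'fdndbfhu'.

Let D[i][j] be the edit distance between the first i characters of 'zfdrdzbxu' and the first j characters of 'fdndbfhu', with D[i][0] = i, D[0][j] = j, and D[i][j] = D[i-1][j-1] if the characters match, else 1 + min(D[i-1][j], D[i][j-1], D[i-1][j-1]). Filling the table (rows: prefixes of 'zfdrdzbxu', columns: prefixes of 'fdndbfhu'):
     ε  f  d  n  d  b  f  h  u
  ε  0  1  2  3  4  5  6  7  8
  z  1  1  2  3  4  5  6  7  8
  f  2  1  2  3  4  5  5  6  7
  d  3  2  1  2  3  4  5  6  7
  r  4  3  2  2  3  4  5  6  7
  d  5  4  3  3  2  3  4  5  6
  z  6  5  4  4  3  3  4  5  6
  b  7  6  5  5  4  3  4  5  6
  x  8  7  6  6  5  4  4  5  6
  u  9  8  7  7  6  5  5  5  5
The bottom-right entry gives D[9][8] = 5, so no sequence of fewer than 5 edits works. Backtracking through the table gives one optimal edit sequence (5 edits):
  zfdrdzbxu → fdrdzbxu (del z @1)
  fdrdzbxu → fdndzbxu (sub r→n @3)
  fdndzbxu → fdndbbxu (sub z→b @5)
  fdndbbxu → fdndbfxu (sub b→f @6)
  fdndbfxu → fdndbfhu (sub x→h @7)
Edit distance = 5.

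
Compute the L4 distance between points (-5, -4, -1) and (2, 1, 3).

(Σ|x_i - y_i|^4)^(1/4) = (|-5 - 2|^4 + |-4 - 1|^4 + |-1 - 3|^4)^(1/4)
= (7^4 + 5^4 + 4^4)^(1/4) = (2401 + 625 + 256)^(1/4) = (3282)^(1/4) ≈ 7.5689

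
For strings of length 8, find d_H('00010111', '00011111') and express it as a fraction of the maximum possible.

Differing positions: 5. Hamming distance = 1. The maximum possible Hamming distance for length-8 strings is 8, so d_H/8 = 1/8 = 0.125.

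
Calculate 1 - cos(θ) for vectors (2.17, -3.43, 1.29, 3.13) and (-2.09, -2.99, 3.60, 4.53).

With u = (2.17, -3.43, 1.29, 3.13), v = (-2.09, -2.99, 3.60, 4.53):
u·v = 2.17·(-2.09) + (-3.43)·(-2.99) + 1.29·3.6 + 3.13·4.53 = (-4.5353) + 10.2557 + 4.644 + 14.1789 = 24.5433.
|u| = √(2.17² + (-3.43)² + 1.29² + 3.13²) = √(4.7089 + 11.7649 + 1.6641 + 9.7969) = √27.9348, |v| = √((-2.09)² + (-2.99)² + 3.6² + 4.53²) = √(4.3681 + 8.9401 + 12.96 + 20.5209) = √46.7891.
cos θ = (u·v)/(|u||v|) = 24.5433/(√27.9348·√46.7891) ≈ 0.6789
Cosine distance = 1 - cos θ ≈ 1 - 0.6789 = 0.3211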